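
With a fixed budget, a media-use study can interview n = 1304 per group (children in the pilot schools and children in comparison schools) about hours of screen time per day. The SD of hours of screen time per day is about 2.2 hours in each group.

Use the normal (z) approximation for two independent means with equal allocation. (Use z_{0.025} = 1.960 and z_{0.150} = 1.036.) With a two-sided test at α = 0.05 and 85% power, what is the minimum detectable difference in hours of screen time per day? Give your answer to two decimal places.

δ = (z_{α/2} + z_β) · √((σ₁²+σ₂²)/n)
  = (1.960 + 1.036) · √(9.68/1304)
  = 2.996 · √0.00742
  = 2.996 · 0.0862
  = 0.2581

Minimum detectable difference ≈ 0.26 hours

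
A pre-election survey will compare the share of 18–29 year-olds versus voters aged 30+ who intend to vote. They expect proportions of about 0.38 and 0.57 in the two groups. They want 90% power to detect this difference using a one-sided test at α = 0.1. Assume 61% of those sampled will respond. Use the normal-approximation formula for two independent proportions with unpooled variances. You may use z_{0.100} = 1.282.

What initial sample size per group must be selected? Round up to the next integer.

n = (z_α + z_β)² · [p₁(1−p₁) + p₂(1−p₂)] / (p₁ − p₂)²
  = (1.282 + 1.282)² · (0.38·0.62 + 0.57·0.43) / (-0.19)²
  = (2.564)² · (0.2356 + 0.2451) / 0.0361
  = 6.5741 · 0.4807 / 0.0361
  = 87.54
Adjust for 61% response: 87.54 / 0.61 = 143.51.
Round up → n = 144 per group.

n = 144 per group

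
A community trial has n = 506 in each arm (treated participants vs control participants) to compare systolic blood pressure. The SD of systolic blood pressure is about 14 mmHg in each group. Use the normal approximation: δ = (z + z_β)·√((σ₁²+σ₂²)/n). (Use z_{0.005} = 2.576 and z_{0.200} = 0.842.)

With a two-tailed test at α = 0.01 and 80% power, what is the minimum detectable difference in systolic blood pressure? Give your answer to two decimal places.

Minimum detectable difference ≈ 3.01 mmHg

δ = (z_{α/2} + z_β) · √((σ₁²+σ₂²)/n)
  = (2.576 + 0.842) · √(392/506)
  = 3.418 · √0.7747
  = 3.418 · 0.8802
  = 3.0084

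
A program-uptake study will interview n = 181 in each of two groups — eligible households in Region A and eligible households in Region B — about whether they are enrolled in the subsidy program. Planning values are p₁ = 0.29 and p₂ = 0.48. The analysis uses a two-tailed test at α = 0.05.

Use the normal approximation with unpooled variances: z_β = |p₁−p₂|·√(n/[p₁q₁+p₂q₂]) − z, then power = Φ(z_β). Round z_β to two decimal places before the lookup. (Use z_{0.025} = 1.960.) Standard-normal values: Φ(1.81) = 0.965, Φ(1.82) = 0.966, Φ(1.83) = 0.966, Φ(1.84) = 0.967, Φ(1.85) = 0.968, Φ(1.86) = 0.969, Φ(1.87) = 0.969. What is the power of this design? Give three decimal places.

z_β = |p₁−p₂|·√(n/[p₁q₁+p₂q₂]) − z_{α/2}
    = 0.19 · √(181/0.4555) − 1.960
    = 0.19 · 19.9340 − 1.960
    = 3.7875 − 1.960 = 1.8275 → 1.83
Power = Φ(1.83) = 0.966.

Power ≈ 0.966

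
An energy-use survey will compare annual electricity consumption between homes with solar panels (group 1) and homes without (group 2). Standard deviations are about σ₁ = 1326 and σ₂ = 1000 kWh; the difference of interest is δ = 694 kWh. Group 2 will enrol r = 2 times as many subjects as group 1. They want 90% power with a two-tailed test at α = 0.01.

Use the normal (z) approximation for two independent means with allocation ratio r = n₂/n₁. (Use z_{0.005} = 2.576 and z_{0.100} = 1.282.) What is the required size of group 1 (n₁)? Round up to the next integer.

n₁ = 70

n₁ = (z_{α/2} + z_β)² · (σ₁² + σ₂²/r) / δ²
   = (2.576 + 1.282)² · (1326² + 1000²/2) / 694²
   = 14.8842 · (1758276 + 500000) / 481636
   = 14.8842 · 2258276 / 481636
   = 69.79
Round up → n₁ = 70; n₂ = r·n₁ = 2 × 70 = 140.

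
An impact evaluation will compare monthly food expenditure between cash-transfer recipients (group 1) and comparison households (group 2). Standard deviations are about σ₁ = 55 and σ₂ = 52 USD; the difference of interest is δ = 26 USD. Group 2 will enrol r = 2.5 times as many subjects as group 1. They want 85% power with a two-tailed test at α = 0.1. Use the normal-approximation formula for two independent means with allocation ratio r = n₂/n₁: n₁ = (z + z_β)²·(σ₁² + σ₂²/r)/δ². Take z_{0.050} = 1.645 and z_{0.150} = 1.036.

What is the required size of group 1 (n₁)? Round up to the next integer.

n₁ = 44

n₁ = (z_{α/2} + z_β)² · (σ₁² + σ₂²/r) / δ²
   = (1.645 + 1.036)² · (55² + 52²/2.5) / 26²
   = 7.1878 · (3025 + 1081.6) / 676
   = 7.1878 · 4106.6 / 676
   = 43.66
Round up → n₁ = 44; n₂ = r·n₁ = 2.5 × 44 = 110.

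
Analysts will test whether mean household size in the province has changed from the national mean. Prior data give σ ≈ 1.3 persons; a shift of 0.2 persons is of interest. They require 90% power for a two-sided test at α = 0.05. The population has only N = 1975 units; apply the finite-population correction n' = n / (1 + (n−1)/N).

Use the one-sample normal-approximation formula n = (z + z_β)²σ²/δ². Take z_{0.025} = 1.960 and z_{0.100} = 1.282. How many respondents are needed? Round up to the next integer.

n = (z_{α/2} + z_β)² · σ² / δ²
  = (1.960 + 1.282)² · 1.3² / 0.2²
  = 10.5106 · 1.69 / 0.04
  = 444.07
Finite-population correction (N = 1975): 444.07 / (1 + (444.07 − 1)/1975) = 362.70.
Round up → n = 363.

n = 363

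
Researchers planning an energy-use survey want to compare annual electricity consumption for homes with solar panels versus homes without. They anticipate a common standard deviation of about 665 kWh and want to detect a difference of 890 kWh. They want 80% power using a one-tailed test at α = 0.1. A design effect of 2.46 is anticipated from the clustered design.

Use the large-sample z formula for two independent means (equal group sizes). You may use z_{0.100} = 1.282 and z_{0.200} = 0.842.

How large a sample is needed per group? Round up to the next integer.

n = (z_α + z_β)² · (σ₁² + σ₂²) / δ²
  = (1.282 + 0.842)² · (2·665² = 884450) / 890²
  = 4.5114 · 884450 / 792100
  = 5.04
Design effect: 2.46 × 5.04 = 12.39.
Round up → n = 13 per group.

n = 13 per group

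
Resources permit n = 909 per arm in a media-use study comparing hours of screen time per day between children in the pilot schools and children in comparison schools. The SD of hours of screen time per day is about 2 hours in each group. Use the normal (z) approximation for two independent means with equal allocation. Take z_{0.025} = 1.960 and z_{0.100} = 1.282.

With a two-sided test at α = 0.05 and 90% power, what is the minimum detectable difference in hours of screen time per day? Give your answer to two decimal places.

δ = (z_{α/2} + z_β) · √((σ₁²+σ₂²)/n)
  = (1.960 + 1.282) · √(8/909)
  = 3.242 · √0.0088
  = 3.242 · 0.0938
  = 0.3041

Minimum detectable difference ≈ 0.30 hours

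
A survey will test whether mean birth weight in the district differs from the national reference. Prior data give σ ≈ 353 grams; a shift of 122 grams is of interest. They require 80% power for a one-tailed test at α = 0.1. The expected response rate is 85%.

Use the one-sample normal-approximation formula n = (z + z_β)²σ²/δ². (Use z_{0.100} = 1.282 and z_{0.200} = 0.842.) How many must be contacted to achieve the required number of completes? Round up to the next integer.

n = 45

n = (z_α + z_β)² · σ² / δ²
  = (1.282 + 0.842)² · 353² / 122²
  = 4.5114 · 124609 / 14884
  = 37.77
Adjust for 85% response: 37.77 / 0.85 = 44.43.
Round up → n = 45.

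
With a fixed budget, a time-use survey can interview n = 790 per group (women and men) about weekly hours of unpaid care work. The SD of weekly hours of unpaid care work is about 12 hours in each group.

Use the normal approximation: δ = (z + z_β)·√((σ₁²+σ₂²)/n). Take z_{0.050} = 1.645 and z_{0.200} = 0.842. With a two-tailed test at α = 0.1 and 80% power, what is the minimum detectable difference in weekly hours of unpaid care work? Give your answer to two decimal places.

δ = (z_{α/2} + z_β) · √((σ₁²+σ₂²)/n)
  = (1.645 + 0.842) · √(288/790)
  = 2.487 · √0.36456
  = 2.487 · 0.6038
  = 1.5016

Minimum detectable difference ≈ 1.50 hours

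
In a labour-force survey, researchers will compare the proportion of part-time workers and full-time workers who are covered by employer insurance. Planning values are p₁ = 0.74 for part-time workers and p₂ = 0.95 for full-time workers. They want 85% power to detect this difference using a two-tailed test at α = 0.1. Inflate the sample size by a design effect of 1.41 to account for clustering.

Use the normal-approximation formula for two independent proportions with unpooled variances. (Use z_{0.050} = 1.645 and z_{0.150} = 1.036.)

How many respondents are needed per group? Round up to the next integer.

n = 56 per group

n = (z_{α/2} + z_β)² · [p₁(1−p₁) + p₂(1−p₂)] / (p₁ − p₂)²
  = (1.645 + 1.036)² · (0.74·0.26 + 0.95·0.05) / (-0.21)²
  = (2.681)² · (0.1924 + 0.0475) / 0.0441
  = 7.1878 · 0.2399 / 0.0441
  = 39.10
Design effect: 1.41 × 39.10 = 55.13.
Round up → n = 56 per group.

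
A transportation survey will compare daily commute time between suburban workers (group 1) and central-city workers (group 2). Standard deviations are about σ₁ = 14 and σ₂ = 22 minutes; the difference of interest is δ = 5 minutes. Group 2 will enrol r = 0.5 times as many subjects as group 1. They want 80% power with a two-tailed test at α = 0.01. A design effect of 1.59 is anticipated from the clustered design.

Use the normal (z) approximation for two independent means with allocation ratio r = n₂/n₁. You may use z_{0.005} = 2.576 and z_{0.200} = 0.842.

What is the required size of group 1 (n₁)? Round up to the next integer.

n₁ = 865

n₁ = (z_{α/2} + z_β)² · (σ₁² + σ₂²/r) / δ²
   = (2.576 + 0.842)² · (14² + 22²/0.5) / 5²
   = 11.6827 · (196 + 968) / 25
   = 11.6827 · 1164 / 25
   = 543.95
Design effect: 1.59 × 543.95 = 864.88.
Round up → n₁ = 865; n₂ = r·n₁ = 0.5 × 865 = 433.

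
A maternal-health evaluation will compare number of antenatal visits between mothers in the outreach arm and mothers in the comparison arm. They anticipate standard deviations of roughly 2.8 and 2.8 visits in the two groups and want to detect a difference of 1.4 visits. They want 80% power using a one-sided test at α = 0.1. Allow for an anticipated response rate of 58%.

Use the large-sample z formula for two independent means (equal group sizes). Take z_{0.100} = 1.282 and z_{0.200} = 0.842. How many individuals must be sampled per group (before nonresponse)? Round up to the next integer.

n = (z_α + z_β)² · (σ₁² + σ₂²) / δ²
  = (1.282 + 0.842)² · (2.8² + 2.8² = 15.68) / 1.4²
  = 4.5114 · 15.68 / 1.96
  = 36.09
Adjust for 58% response: 36.09 / 0.58 = 62.23.
Round up → n = 63 per group.

n = 63 per group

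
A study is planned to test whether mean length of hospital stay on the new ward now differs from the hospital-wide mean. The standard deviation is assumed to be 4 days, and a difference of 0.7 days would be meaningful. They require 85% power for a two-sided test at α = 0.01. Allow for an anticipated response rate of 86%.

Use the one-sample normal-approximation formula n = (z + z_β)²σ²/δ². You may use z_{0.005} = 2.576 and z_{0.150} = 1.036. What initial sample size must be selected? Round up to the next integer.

n = 496

n = (z_{α/2} + z_β)² · σ² / δ²
  = (2.576 + 1.036)² · 4² / 0.7²
  = 13.0465 · 16 / 0.49
  = 426.01
Adjust for 86% response: 426.01 / 0.86 = 495.36.
Round up → n = 496.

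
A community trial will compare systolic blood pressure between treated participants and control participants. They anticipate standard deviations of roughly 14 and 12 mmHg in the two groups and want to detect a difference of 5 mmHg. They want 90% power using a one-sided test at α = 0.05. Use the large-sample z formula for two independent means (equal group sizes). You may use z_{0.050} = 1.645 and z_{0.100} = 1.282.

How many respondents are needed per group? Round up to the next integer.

n = (z_α + z_β)² · (σ₁² + σ₂²) / δ²
  = (1.645 + 1.282)² · (14² + 12² = 340) / 5²
  = 8.5673 · 340 / 25
  = 116.52
Round up → n = 117 per group.

n = 117 per group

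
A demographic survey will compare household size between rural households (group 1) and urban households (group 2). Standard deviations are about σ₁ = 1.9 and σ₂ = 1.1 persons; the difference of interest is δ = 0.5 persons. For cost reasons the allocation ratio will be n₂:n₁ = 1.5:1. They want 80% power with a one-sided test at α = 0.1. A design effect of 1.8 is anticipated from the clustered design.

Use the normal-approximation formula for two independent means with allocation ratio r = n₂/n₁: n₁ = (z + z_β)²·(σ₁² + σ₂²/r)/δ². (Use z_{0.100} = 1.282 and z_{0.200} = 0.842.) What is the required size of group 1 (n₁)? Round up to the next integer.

n₁ = (z_α + z_β)² · (σ₁² + σ₂²/r) / δ²
   = (1.282 + 0.842)² · (1.9² + 1.1²/1.5) / 0.5²
   = 4.5114 · (3.61 + 0.80667) / 0.25
   = 4.5114 · 4.4167 / 0.25
   = 79.70
Design effect: 1.8 × 79.70 = 143.46.
Round up → n₁ = 144; n₂ = r·n₁ = 1.5 × 144 = 216.

n₁ = 144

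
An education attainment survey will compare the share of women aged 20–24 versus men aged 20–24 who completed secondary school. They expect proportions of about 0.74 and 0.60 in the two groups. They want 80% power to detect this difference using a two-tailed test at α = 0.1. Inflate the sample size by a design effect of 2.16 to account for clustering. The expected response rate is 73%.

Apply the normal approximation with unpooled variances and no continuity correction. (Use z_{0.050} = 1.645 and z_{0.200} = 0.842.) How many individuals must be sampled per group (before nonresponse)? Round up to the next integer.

n = (z_{α/2} + z_β)² · [p₁(1−p₁) + p₂(1−p₂)] / (p₁ − p₂)²
  = (1.645 + 0.842)² · (0.74·0.26 + 0.60·0.40) / (0.14)²
  = (2.487)² · (0.1924 + 0.2400) / 0.0196
  = 6.1852 · 0.4324 / 0.0196
  = 136.45
Design effect: 2.16 × 136.45 = 294.74.
Adjust for 73% response: 294.74 / 0.73 = 403.75.
Round up → n = 404 per group.

n = 404 per group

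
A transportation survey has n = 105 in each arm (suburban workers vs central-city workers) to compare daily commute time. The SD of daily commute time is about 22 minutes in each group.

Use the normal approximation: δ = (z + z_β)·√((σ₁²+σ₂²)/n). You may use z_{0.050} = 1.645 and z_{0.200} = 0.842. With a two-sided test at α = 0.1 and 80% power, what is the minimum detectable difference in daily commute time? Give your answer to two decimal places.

δ = (z_{α/2} + z_β) · √((σ₁²+σ₂²)/n)
  = (1.645 + 0.842) · √(968/105)
  = 2.487 · √9.219
  = 2.487 · 3.0363
  = 7.5512

Minimum detectable difference ≈ 7.55 minutes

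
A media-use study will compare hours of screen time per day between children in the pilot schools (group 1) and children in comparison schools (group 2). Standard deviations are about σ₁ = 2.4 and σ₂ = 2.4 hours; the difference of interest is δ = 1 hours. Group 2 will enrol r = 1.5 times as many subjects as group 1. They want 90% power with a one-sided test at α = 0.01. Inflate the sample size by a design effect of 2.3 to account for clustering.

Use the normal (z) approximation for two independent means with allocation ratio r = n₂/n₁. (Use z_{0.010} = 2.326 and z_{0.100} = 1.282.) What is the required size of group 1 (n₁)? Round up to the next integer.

n₁ = (z_α + z_β)² · (σ₁² + σ₂²/r) / δ²
   = (2.326 + 1.282)² · (2.4² + 2.4²/1.5) / 1²
   = 13.0177 · (5.76 + 3.84) / 1
   = 13.0177 · 9.6 / 1
   = 124.97
Design effect: 2.3 × 124.97 = 287.43.
Round up → n₁ = 288; n₂ = r·n₁ = 1.5 × 288 = 432.

n₁ = 288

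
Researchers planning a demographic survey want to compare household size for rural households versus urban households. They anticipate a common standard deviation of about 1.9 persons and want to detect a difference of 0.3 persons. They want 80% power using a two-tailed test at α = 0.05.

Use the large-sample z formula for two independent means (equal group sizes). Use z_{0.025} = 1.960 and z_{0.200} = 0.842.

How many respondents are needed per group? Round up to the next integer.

n = 630 per group

n = (z_{α/2} + z_β)² · (σ₁² + σ₂²) / δ²
  = (1.960 + 0.842)² · (2·1.9² = 7.22) / 0.3²
  = 7.8512 · 7.22 / 0.09
  = 629.84
Round up → n = 630 per group.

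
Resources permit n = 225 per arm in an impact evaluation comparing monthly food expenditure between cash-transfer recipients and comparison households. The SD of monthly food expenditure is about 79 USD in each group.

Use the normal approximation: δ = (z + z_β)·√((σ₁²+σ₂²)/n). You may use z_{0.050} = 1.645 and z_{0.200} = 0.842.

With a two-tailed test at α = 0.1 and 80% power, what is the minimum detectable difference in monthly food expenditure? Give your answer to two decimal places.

Minimum detectable difference ≈ 18.52 USD

δ = (z_{α/2} + z_β) · √((σ₁²+σ₂²)/n)
  = (1.645 + 0.842) · √(12482/225)
  = 2.487 · √55.4756
  = 2.487 · 7.4482
  = 18.5237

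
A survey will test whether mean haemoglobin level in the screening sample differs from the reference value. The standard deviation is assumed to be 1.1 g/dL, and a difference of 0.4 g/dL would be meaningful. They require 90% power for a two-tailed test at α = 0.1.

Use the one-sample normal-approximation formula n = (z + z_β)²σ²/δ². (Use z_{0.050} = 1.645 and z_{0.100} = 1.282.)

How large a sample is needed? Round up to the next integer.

n = 65

n = (z_{α/2} + z_β)² · σ² / δ²
  = (1.645 + 1.282)² · 1.1² / 0.4²
  = 8.5673 · 1.21 / 0.16
  = 64.79
Round up → n = 65.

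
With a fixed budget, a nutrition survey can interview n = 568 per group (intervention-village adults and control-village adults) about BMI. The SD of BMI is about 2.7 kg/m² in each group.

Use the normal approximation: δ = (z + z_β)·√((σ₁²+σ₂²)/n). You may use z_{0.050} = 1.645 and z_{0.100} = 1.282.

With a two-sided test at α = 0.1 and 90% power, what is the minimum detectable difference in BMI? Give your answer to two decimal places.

Minimum detectable difference ≈ 0.47 kg/m²

δ = (z_{α/2} + z_β) · √((σ₁²+σ₂²)/n)
  = (1.645 + 1.282) · √(14.58/568)
  = 2.927 · √0.02567
  = 2.927 · 0.1602
  = 0.4690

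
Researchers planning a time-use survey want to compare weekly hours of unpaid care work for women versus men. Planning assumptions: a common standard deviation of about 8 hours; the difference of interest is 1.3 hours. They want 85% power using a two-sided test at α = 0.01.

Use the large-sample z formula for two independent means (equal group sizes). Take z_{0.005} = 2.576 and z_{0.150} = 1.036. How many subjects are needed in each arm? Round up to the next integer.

n = (z_{α/2} + z_β)² · (σ₁² + σ₂²) / δ²
  = (2.576 + 1.036)² · (2·8² = 128) / 1.3²
  = 13.0465 · 128 / 1.69
  = 988.14
Round up → n = 989 per group.

n = 989 per group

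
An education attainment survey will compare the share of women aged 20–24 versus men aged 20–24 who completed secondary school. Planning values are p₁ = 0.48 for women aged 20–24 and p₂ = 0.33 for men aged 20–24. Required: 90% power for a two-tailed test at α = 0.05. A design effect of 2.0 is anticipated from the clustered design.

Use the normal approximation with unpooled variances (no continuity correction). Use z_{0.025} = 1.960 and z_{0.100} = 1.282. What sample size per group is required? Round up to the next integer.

n = 440 per group

n = (z_{α/2} + z_β)² · [p₁(1−p₁) + p₂(1−p₂)] / (p₁ − p₂)²
  = (1.960 + 1.282)² · (0.48·0.52 + 0.33·0.67) / (0.15)²
  = (3.242)² · (0.2496 + 0.2211) / 0.0225
  = 10.5106 · 0.4707 / 0.0225
  = 219.88
Design effect: 2.0 × 219.88 = 439.76.
Round up → n = 440 per group.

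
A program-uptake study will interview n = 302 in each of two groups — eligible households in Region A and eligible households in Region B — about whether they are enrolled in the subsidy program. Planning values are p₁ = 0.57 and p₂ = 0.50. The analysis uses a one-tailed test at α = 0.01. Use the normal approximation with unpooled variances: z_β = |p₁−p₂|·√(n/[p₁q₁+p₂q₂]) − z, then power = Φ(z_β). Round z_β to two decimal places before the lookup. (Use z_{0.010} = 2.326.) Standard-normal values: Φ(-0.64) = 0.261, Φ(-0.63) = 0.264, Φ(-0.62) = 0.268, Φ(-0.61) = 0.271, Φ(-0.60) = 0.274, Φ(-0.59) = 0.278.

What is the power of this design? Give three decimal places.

z_β = |p₁−p₂|·√(n/[p₁q₁+p₂q₂]) − z_α
    = 0.07 · √(302/0.4951) − 2.326
    = 0.07 · 24.6977 − 2.326
    = 1.7288 − 2.326 = -0.5972 → -0.60
Power = Φ(-0.60) = 0.274.

Power ≈ 0.274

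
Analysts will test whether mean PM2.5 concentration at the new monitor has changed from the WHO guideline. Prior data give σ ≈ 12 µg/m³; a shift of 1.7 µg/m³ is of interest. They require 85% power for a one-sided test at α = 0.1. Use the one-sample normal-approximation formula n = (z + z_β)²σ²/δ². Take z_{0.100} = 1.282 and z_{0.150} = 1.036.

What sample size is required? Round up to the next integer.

n = 268

n = (z_α + z_β)² · σ² / δ²
  = (1.282 + 1.036)² · 12² / 1.7²
  = 5.3731 · 144 / 2.89
  = 267.73
Round up → n = 268.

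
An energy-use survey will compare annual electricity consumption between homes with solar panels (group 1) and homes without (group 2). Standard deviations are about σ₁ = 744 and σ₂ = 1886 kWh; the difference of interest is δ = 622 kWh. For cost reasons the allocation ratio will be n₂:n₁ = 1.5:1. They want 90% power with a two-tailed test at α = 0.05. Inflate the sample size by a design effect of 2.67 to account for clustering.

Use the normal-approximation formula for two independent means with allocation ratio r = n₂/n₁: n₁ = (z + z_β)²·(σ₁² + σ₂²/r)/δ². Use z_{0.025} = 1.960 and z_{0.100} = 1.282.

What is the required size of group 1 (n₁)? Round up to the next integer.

n₁ = 213

n₁ = (z_{α/2} + z_β)² · (σ₁² + σ₂²/r) / δ²
   = (1.960 + 1.282)² · (744² + 1886²/1.5) / 622²
   = 10.5106 · (553536 + 2371330.7) / 386884
   = 10.5106 · 2924866.7 / 386884
   = 79.46
Design effect: 2.67 × 79.46 = 212.16.
Round up → n₁ = 213; n₂ = r·n₁ = 1.5 × 213 = 320.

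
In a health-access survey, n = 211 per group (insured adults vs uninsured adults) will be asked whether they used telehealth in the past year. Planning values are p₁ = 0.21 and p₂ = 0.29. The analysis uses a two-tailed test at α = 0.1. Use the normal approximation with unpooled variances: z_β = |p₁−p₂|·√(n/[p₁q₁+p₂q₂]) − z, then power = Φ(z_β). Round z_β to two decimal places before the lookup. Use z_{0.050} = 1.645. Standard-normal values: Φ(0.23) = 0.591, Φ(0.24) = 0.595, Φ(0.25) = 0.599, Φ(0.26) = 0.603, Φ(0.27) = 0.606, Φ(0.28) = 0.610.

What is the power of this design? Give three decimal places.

Power ≈ 0.603

z_β = |p₁−p₂|·√(n/[p₁q₁+p₂q₂]) − z_{α/2}
    = 0.08 · √(211/0.3718) − 1.645
    = 0.08 · 23.8225 − 1.645
    = 1.9058 − 1.645 = 0.2608 → 0.26
Power = Φ(0.26) = 0.603.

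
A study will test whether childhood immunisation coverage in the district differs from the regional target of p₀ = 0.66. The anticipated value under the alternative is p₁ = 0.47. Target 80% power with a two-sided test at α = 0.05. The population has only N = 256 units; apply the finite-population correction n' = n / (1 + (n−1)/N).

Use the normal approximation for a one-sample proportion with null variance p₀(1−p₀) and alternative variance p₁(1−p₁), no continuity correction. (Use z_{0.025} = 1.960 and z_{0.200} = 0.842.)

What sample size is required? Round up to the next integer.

n = [z_{α/2}·√(p₀q₀) + z_β·√(p₁q₁)]² / (p₁ − p₀)²
  = [1.960·√(0.66·0.34) + 0.842·√(0.47·0.53)]² / (-0.19)²
  = [1.960·0.4737 + 0.842·0.4991]² / 0.0361
  = [1.3487]² / 0.0361
  = 50.39
Finite-population correction (N = 256): 50.39 / (1 + (50.39 − 1)/256) = 42.24.
Round up → n = 43.

n = 43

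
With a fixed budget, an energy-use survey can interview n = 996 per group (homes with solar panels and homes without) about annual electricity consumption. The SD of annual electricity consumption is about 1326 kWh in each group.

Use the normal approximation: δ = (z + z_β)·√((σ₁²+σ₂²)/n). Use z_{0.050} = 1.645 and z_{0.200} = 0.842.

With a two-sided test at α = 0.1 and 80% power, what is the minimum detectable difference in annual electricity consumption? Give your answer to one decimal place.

Minimum detectable difference ≈ 147.8 kWh

δ = (z_{α/2} + z_β) · √((σ₁²+σ₂²)/n)
  = (1.645 + 0.842) · √(3516552/996)
  = 2.487 · √3530.7
  = 2.487 · 59.4195
  = 147.7762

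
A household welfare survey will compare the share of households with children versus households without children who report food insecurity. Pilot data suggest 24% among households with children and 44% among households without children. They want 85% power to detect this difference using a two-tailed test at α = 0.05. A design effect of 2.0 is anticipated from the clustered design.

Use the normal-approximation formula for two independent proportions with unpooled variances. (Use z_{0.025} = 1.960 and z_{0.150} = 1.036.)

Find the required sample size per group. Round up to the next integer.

n = 193 per group

n = (z_{α/2} + z_β)² · [p₁(1−p₁) + p₂(1−p₂)] / (p₁ − p₂)²
  = (1.960 + 1.036)² · (0.24·0.76 + 0.44·0.56) / (-0.20)²
  = (2.996)² · (0.1824 + 0.2464) / 0.0400
  = 8.9760 · 0.4288 / 0.0400
  = 96.22
Design effect: 2.0 × 96.22 = 192.45.
Round up → n = 193 per group.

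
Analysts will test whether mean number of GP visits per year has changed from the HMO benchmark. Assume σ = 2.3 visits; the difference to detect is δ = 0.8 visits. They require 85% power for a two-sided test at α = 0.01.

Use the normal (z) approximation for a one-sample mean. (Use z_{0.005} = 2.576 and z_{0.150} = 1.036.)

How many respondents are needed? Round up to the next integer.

n = 108

n = (z_{α/2} + z_β)² · σ² / δ²
  = (2.576 + 1.036)² · 2.3² / 0.8²
  = 13.0465 · 5.29 / 0.64
  = 107.84
Round up → n = 108.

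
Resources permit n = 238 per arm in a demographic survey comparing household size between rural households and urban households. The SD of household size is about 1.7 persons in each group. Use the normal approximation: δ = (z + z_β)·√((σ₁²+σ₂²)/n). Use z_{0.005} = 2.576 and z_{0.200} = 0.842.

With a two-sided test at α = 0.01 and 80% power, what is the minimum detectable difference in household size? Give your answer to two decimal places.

δ = (z_{α/2} + z_β) · √((σ₁²+σ₂²)/n)
  = (2.576 + 0.842) · √(5.78/238)
  = 3.418 · √0.02429
  = 3.418 · 0.1558
  = 0.5327

Minimum detectable difference ≈ 0.53 persons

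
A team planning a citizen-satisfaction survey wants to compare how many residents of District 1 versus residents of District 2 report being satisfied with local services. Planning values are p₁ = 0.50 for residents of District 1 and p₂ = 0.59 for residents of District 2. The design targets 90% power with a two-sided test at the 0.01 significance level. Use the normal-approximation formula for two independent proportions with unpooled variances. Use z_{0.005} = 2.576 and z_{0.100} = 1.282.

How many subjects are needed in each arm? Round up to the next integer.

n = (z_{α/2} + z_β)² · [p₁(1−p₁) + p₂(1−p₂)] / (p₁ − p₂)²
  = (2.576 + 1.282)² · (0.50·0.50 + 0.59·0.41) / (-0.09)²
  = (3.858)² · (0.2500 + 0.2419) / 0.0081
  = 14.8842 · 0.4919 / 0.0081
  = 903.89
Round up → n = 904 per group.

n = 904 per group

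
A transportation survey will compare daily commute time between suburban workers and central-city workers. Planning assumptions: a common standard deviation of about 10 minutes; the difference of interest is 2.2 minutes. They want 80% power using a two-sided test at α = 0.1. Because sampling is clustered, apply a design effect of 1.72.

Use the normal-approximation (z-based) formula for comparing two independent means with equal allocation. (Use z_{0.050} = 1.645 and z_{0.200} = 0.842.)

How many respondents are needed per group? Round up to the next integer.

n = (z_{α/2} + z_β)² · (σ₁² + σ₂²) / δ²
  = (1.645 + 0.842)² · (2·10² = 200) / 2.2²
  = 6.1852 · 200 / 4.84
  = 255.59
Design effect: 1.72 × 255.59 = 439.61.
Round up → n = 440 per group.

n = 440 per group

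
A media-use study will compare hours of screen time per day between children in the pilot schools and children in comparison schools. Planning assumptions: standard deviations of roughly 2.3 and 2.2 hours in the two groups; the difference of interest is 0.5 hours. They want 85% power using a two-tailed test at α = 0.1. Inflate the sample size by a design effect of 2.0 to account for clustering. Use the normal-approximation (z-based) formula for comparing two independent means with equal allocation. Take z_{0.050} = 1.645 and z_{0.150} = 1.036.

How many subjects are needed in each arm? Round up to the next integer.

n = 583 per group

n = (z_{α/2} + z_β)² · (σ₁² + σ₂²) / δ²
  = (1.645 + 1.036)² · (2.3² + 2.2² = 10.13) / 0.5²
  = 7.1878 · 10.13 / 0.25
  = 291.25
Design effect: 2.0 × 291.25 = 582.50.
Round up → n = 583 per group.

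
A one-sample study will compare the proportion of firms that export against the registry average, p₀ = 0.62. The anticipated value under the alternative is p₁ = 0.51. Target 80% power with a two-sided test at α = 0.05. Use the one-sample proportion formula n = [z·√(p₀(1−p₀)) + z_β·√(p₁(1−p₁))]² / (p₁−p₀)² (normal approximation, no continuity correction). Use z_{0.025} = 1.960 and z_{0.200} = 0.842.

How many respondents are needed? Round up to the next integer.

n = 156

n = [z_{α/2}·√(p₀q₀) + z_β·√(p₁q₁)]² / (p₁ − p₀)²
  = [1.960·√(0.62·0.38) + 0.842·√(0.51·0.49)]² / (-0.11)²
  = [1.960·0.4854 + 0.842·0.4999]² / 0.0121
  = [1.3723]² / 0.0121
  = 155.63
Round up → n = 156.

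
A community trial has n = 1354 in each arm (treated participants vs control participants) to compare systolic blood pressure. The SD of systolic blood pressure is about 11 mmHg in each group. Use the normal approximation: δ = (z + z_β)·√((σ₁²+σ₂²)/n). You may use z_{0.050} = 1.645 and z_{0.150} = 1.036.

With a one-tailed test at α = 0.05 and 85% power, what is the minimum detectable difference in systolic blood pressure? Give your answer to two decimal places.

δ = (z_α + z_β) · √((σ₁²+σ₂²)/n)
  = (1.645 + 1.036) · √(242/1354)
  = 2.681 · √0.17873
  = 2.681 · 0.4228
  = 1.1334

Minimum detectable difference ≈ 1.13 mmHg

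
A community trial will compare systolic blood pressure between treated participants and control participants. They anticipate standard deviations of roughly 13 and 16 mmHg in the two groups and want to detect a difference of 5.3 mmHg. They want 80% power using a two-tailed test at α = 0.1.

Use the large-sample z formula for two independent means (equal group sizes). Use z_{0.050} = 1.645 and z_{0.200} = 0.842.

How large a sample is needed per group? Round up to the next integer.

n = (z_{α/2} + z_β)² · (σ₁² + σ₂²) / δ²
  = (1.645 + 0.842)² · (13² + 16² = 425) / 5.3²
  = 6.1852 · 425 / 28.09
  = 93.58
Round up → n = 94 per group.

n = 94 per group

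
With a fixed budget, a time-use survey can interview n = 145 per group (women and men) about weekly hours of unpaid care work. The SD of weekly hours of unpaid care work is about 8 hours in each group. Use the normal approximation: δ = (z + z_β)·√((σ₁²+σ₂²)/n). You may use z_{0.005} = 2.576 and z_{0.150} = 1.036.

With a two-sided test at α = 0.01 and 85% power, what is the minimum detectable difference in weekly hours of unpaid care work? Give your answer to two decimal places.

δ = (z_{α/2} + z_β) · √((σ₁²+σ₂²)/n)
  = (2.576 + 1.036) · √(128/145)
  = 3.612 · √0.88276
  = 3.612 · 0.9396
  = 3.3937

Minimum detectable difference ≈ 3.39 hours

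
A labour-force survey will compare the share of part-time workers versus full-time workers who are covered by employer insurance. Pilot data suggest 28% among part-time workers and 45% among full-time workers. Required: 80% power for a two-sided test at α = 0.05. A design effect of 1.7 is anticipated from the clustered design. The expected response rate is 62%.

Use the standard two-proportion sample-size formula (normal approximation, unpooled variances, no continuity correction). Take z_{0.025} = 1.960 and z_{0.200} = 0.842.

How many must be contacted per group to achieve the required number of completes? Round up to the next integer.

n = (z_{α/2} + z_β)² · [p₁(1−p₁) + p₂(1−p₂)] / (p₁ − p₂)²
  = (1.960 + 0.842)² · (0.28·0.72 + 0.45·0.55) / (-0.17)²
  = (2.802)² · (0.2016 + 0.2475) / 0.0289
  = 7.8512 · 0.4491 / 0.0289
  = 122.01
Design effect: 1.7 × 122.01 = 207.41.
Adjust for 62% response: 207.41 / 0.62 = 334.53.
Round up → n = 335 per group.

n = 335 per group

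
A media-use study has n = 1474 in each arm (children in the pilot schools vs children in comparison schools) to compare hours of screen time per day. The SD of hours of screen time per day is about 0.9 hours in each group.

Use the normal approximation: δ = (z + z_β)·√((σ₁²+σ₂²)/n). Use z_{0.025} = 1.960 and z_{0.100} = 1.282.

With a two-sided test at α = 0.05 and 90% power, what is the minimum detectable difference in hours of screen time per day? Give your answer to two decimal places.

δ = (z_{α/2} + z_β) · √((σ₁²+σ₂²)/n)
  = (1.960 + 1.282) · √(1.62/1474)
  = 3.242 · √0.0011
  = 3.242 · 0.0332
  = 0.1075

Minimum detectable difference ≈ 0.11 hours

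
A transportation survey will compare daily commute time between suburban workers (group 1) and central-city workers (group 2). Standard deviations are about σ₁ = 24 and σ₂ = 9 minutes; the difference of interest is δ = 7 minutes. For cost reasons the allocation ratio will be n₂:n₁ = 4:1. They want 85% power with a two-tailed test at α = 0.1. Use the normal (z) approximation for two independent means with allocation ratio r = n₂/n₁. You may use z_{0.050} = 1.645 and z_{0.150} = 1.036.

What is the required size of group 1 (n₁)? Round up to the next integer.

n₁ = 88

n₁ = (z_{α/2} + z_β)² · (σ₁² + σ₂²/r) / δ²
   = (1.645 + 1.036)² · (24² + 9²/4) / 7²
   = 7.1878 · (576 + 20.25) / 49
   = 7.1878 · 596.25 / 49
   = 87.46
Round up → n₁ = 88; n₂ = r·n₁ = 4 × 88 = 352.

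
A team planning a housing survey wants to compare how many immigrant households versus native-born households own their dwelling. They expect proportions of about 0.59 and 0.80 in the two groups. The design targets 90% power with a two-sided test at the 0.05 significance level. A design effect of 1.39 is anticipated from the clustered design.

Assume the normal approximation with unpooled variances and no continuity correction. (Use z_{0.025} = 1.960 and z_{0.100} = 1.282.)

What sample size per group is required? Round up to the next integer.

n = (z_{α/2} + z_β)² · [p₁(1−p₁) + p₂(1−p₂)] / (p₁ − p₂)²
  = (1.960 + 1.282)² · (0.59·0.41 + 0.80·0.20) / (-0.21)²
  = (3.242)² · (0.2419 + 0.1600) / 0.0441
  = 10.5106 · 0.4019 / 0.0441
  = 95.79
Design effect: 1.39 × 95.79 = 133.14.
Round up → n = 134 per group.

n = 134 per group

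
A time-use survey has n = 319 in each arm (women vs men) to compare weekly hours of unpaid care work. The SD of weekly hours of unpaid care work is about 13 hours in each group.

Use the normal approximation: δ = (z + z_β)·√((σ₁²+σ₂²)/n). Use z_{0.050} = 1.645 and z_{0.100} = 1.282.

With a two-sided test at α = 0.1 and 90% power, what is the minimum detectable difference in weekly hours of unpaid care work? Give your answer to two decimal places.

Minimum detectable difference ≈ 3.01 hours

δ = (z_{α/2} + z_β) · √((σ₁²+σ₂²)/n)
  = (1.645 + 1.282) · √(338/319)
  = 2.927 · √1.0596
  = 2.927 · 1.0293
  = 3.0129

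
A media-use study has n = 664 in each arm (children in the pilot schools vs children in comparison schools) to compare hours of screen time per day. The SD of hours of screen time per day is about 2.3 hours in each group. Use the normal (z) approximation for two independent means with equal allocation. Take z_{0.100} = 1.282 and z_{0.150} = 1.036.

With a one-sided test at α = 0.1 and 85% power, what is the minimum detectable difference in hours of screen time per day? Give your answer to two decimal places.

δ = (z_α + z_β) · √((σ₁²+σ₂²)/n)
  = (1.282 + 1.036) · √(10.58/664)
  = 2.318 · √0.01593
  = 2.318 · 0.1262
  = 0.2926

Minimum detectable difference ≈ 0.29 hours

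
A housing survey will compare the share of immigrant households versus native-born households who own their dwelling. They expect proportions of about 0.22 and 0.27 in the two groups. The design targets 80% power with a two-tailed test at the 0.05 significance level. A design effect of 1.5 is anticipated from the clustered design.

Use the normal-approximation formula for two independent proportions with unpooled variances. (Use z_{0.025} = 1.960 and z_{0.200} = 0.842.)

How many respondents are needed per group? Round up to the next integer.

n = 1737 per group

n = (z_{α/2} + z_β)² · [p₁(1−p₁) + p₂(1−p₂)] / (p₁ − p₂)²
  = (1.960 + 0.842)² · (0.22·0.78 + 0.27·0.73) / (-0.05)²
  = (2.802)² · (0.1716 + 0.1971) / 0.0025
  = 7.8512 · 0.3687 / 0.0025
  = 1157.90
Design effect: 1.5 × 1157.90 = 1736.84.
Round up → n = 1737 per group.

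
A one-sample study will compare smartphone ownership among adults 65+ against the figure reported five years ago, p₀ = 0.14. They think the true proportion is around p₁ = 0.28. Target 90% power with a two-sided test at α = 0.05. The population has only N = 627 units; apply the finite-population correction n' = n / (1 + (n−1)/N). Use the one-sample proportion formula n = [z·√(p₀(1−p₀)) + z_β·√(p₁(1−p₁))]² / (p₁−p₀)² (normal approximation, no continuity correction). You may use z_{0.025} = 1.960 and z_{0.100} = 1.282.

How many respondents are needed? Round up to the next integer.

n = [z_{α/2}·√(p₀q₀) + z_β·√(p₁q₁)]² / (p₁ − p₀)²
  = [1.960·√(0.14·0.86) + 1.282·√(0.28·0.72)]² / (0.14)²
  = [1.960·0.3470 + 1.282·0.4490]² / 0.0196
  = [1.2557]² / 0.0196
  = 80.45
Finite-population correction (N = 627): 80.45 / (1 + (80.45 − 1)/627) = 71.40.
Round up → n = 72.

n = 72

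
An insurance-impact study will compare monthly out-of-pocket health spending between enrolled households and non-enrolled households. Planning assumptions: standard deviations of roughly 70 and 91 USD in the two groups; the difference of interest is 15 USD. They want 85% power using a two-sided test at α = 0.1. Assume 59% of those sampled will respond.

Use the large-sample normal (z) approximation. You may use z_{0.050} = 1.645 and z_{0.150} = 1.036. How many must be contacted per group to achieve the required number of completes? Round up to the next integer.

n = (z_{α/2} + z_β)² · (σ₁² + σ₂²) / δ²
  = (1.645 + 1.036)² · (70² + 91² = 13181) / 15²
  = 7.1878 · 13181 / 225
  = 421.08
Adjust for 59% response: 421.08 / 0.59 = 713.69.
Round up → n = 714 per group.

n = 714 per group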